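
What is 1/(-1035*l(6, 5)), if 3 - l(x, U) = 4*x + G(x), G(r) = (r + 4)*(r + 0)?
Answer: 1/83835 ≈ 1.1928e-5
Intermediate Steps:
G(r) = r*(4 + r) (G(r) = (4 + r)*r = r*(4 + r))
l(x, U) = 3 - 4*x - x*(4 + x) (l(x, U) = 3 - (4*x + x*(4 + x)) = 3 + (-4*x - x*(4 + x)) = 3 - 4*x - x*(4 + x))
1/(-1035*l(6, 5)) = 1/(-1035*(3 - 1*6² - 8*6)) = 1/(-1035*(3 - 1*36 - 48)) = 1/(-1035*(3 - 36 - 48)) = 1/(-1035*(-81)) = 1/83835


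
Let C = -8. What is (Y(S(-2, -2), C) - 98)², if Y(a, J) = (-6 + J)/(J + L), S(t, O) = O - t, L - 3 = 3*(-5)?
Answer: 946729/100 ≈ 9467.3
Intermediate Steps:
L = -12 (L = 3 + 3*(-5) = 3 - 15 = -12)
Y(a, J) = (-6 + J)/(-12 + J) (Y(a, J) = (-6 + J)/(J - 12) = (-6 + J)/(-12 + J))
(Y(S(-2, -2), C) - 98)² = ((-6 - 8)/(-12 - 8) - 98)² = (-14/(-20) - 98)² = (-1/20*(-14) - 98)² = (7/10 - 98)² = (-973/10)² = 946729/100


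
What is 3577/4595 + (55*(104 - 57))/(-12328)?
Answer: 32219181/56647160 ≈ 0.56877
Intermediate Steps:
3577/4595 + (55*(104 - 57))/(-12328) = 3577*(1/4595) + (55*47)*(-1/12328) = 3577/4595 + 2585*(-1/12328) = 3577/4595 - 2585/12328 = 32219181/56647160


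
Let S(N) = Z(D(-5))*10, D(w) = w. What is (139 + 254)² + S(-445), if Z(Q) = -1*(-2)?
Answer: 154469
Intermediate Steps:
Z(Q) = 2
S(N) = 20 (S(N) = 2*10 = 20)
(139 + 254)² + S(-445) = (139 + 254)² + 20 = 393² + 20 = 154449 + 20 = 154469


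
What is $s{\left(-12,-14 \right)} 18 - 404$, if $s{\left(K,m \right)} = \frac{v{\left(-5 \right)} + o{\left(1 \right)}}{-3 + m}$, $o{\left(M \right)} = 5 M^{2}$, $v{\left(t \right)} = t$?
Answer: $-404$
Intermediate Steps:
$s{\left(K,m \right)} = 0$ ($s{\left(K,m \right)} = \frac{-5 + 5 \cdot 1^{2}}{-3 + m} = \frac{-5 + 5 \cdot 1}{-3 + m} = \frac{-5 + 5}{-3 + m} = \frac{0}{-3 + m} = 0$)
$s{\left(-12,-14 \right)} 18 - 404 = 0 \cdot 18 - 404 = 0 - 404 = -404$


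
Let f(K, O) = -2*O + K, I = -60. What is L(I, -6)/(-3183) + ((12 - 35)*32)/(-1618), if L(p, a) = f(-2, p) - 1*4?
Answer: 359706/858349 ≈ 0.41907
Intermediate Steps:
f(K, O) = K - 2*O
L(p, a) = -6 - 2*p (L(p, a) = (-2 - 2*p) - 1*4 = (-2 - 2*p) - 4 = -6 - 2*p)
L(I, -6)/(-3183) + ((12 - 35)*32)/(-1618) = (-6 - 2*(-60))/(-3183) + ((12 - 35)*32)/(-1618) = (-6 + 120)*(-1/3183) - 23*32*(-1/1618) = 114*(-1/3183) - 736*(-1/1618) = -38/1061 + 368/809 = 359706/858349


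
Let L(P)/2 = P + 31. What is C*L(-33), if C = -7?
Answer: 28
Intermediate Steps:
L(P) = 62 + 2*P (L(P) = 2*(P + 31) = 2*(31 + P) = 62 + 2*P)
C*L(-33) = -7*(62 + 2*(-33)) = -7*(62 - 66) = -7*(-4) = 28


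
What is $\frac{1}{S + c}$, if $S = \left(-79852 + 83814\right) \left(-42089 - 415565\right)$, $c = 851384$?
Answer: $- \frac{1}{1812373764} \approx -5.5176 \cdot 10^{-10}$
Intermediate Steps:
$S = -1813225148$ ($S = 3962 \left(-457654\right) = -1813225148$)
$\frac{1}{S + c} = \frac{1}{-1813225148 + 851384} = \frac{1}{-1812373764} = - \frac{1}{1812373764}$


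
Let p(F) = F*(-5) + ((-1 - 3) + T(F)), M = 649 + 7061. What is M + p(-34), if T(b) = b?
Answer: 7842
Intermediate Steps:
M = 7710
p(F) = -4 - 4*F (p(F) = F*(-5) + ((-1 - 3) + F) = -5*F + (-4 + F) = -4 - 4*F)
M + p(-34) = 7710 + (-4 - 4*(-34)) = 7710 + (-4 + 136) = 7710 + 132 = 7842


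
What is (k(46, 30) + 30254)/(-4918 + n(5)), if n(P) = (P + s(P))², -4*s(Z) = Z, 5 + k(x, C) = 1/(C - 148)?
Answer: -28555048/4629317 ≈ -6.1683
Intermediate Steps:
k(x, C) = -5 + 1/(-148 + C) (k(x, C) = -5 + 1/(C - 148) = -5 + 1/(-148 + C))
s(Z) = -Z/4
n(P) = 9*P²/16 (n(P) = (P - P/4)² = (3*P/4)² = 9*P²/16)
(k(46, 30) + 30254)/(-4918 + n(5)) = ((741 - 5*30)/(-148 + 30) + 30254)/(-4918 + (9/16)*5²) = ((741 - 150)/(-118) + 30254)/(-4918 + (9/16)*25) = (-1/118*591 + 30254)/(-4918 + 225/16) = (-591/118 + 30254)/(-78463/16) = (3569381/118)*(-16/78463) = -28555048/4629317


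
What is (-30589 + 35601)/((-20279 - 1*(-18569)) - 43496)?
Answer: -358/3229 ≈ -0.11087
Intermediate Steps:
(-30589 + 35601)/((-20279 - 1*(-18569)) - 43496) = 5012/((-20279 + 18569) - 43496) = 5012/(-1710 - 43496) = 5012/(-45206) = 5012*(-1/45206) = -358/3229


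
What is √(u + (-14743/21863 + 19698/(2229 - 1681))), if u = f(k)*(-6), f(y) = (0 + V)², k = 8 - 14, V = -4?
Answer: I*√2179301602934114/5990462 ≈ 7.7929*I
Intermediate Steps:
k = -6
f(y) = 16 (f(y) = (0 - 4)² = (-4)² = 16)
u = -96 (u = 16*(-6) = -96)
√(u + (-14743/21863 + 19698/(2229 - 1681))) = √(-96 + (-14743/21863 + 19698/(2229 - 1681))) = √(-96 + (-14743*1/21863 + 19698/548)) = √(-96 + (-14743/21863 + 19698*(1/548))) = √(-96 + (-14743/21863 + 9849/274)) = √(-96 + 211289105/5990462) = √(-363795247/5990462) = I*√2179301602934114/5990462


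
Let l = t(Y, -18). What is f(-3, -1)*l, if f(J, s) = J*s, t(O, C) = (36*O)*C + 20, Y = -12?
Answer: 23388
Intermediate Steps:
t(O, C) = 20 + 36*C*O (t(O, C) = 36*C*O + 20 = 20 + 36*C*O)
l = 7796 (l = 20 + 36*(-18)*(-12) = 20 + 7776 = 7796)
f(-3, -1)*l = -3*(-1)*7796 = 3*7796 = 23388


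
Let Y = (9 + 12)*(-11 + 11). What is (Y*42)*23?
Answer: 0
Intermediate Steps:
Y = 0 (Y = 21*0 = 0)
(Y*42)*23 = (0*42)*23 = 0*23 = 0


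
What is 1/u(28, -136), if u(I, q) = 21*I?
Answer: 1/588 ≈ 0.0017007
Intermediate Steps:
1/u(28, -136) = 1/(21*28) = 1/588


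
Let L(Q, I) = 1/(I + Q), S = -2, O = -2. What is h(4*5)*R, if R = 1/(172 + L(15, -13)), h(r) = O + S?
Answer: -8/345 ≈ -0.023188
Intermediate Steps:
h(r) = -4 (h(r) = -2 - 2 = -4)
R = 2/345 (R = 1/(172 + 1/(-13 + 15)) = 1/(172 + 1/2) = 1/(345/2) = 2/345 ≈ 0.0057971)
h(4*5)*R = -4*2/345 = -8/345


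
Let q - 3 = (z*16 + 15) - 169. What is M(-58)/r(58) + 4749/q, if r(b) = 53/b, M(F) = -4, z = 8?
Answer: -257033/1219 ≈ -210.86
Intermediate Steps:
q = -23 (q = 3 + ((8*16 + 15) - 169) = 3 + ((128 + 15) - 169) = 3 + (143 - 169) = 3 - 26 = -23)
M(-58)/r(58) + 4749/q = -4/(53/58) + 4749/(-23) = -4/(53*(1/58)) + 4749*(-1/23) = -4/53/58 - 4749/23 = -4*58/53 - 4749/23 = -232/53 - 4749/23 = -257033/1219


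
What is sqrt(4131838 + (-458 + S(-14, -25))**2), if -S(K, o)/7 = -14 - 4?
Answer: sqrt(4242062) ≈ 2059.6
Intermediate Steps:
S(K, o) = 126 (S(K, o) = -7*(-14 - 4) = -7*(-18) = 126)
sqrt(4131838 + (-458 + S(-14, -25))**2) = sqrt(4131838 + (-458 + 126)**2) = sqrt(4131838 + (-332)**2) = sqrt(4131838 + 110224) = sqrt(4242062)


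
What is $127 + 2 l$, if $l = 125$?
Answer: $377$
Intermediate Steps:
$127 + 2 l = 127 + 2 \cdot 125 = 127 + 250 = 377$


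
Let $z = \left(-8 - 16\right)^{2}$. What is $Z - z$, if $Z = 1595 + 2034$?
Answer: $3053$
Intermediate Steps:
$Z = 3629$
$z = 576$ ($z = \left(-8 - 16\right)^{2} = \left(-24\right)^{2} = 576$)
$Z - z = 3629 - 576 = 3053$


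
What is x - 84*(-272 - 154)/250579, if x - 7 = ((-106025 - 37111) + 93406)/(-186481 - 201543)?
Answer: 50497214697/6945047564 ≈ 7.2710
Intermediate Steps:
x = 1382949/194012 (x = 7 + ((-106025 - 37111) + 93406)/(-186481 - 201543) = 7 + (-143136 + 93406)/(-388024) = 7 - 49730*(-1/388024) = 7 + 24865/194012 = 1382949/194012 ≈ 7.1282)
x - 84*(-272 - 154)/250579 = 1382949/194012 - 84*(-272 - 154)/250579 = 1382949/194012 - 84*(-426)/250579 = 1382949/194012 - (-35784)/250579 = 1382949/194012 - 1*(-5112/35797) = 1382949/194012 + 5112/35797 = 50497214697/6945047564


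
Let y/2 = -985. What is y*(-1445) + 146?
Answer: 2846796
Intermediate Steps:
y = -1970 (y = 2*(-985) = -1970)
y*(-1445) + 146 = -1970*(-1445) + 146 = 2846650 + 146 = 2846796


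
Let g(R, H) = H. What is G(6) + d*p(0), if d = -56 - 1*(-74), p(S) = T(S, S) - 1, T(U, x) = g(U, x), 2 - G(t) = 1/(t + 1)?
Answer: -113/7 ≈ -16.143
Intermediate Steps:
G(t) = 2 - 1/(1 + t) (G(t) = 2 - 1/(t + 1) = 2 - 1/(1 + t))
T(U, x) = x
p(S) = -1 + S (p(S) = S - 1 = -1 + S)
d = 18 (d = -56 + 74 = 18)
G(6) + d*p(0) = (1 + 2*6)/(1 + 6) + 18*(-1 + 0) = (1 + 12)/7 + 18*(-1) = (⅐)*13 - 18 = 13/7 - 18 = -113/7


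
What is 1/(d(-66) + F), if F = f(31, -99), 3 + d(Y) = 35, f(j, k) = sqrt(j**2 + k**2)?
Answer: -16/4869 + sqrt(10762)/9738 ≈ 0.0073670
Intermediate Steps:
d(Y) = 32 (d(Y) = -3 + 35 = 32)
F = sqrt(10762) (F = sqrt(31**2 + (-99)**2) = sqrt(961 + 9801) = sqrt(10762) ≈ 103.74)
1/(d(-66) + F) = 1/(32 + sqrt(10762))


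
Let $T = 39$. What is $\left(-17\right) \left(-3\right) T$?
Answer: $1989$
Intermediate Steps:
$\left(-17\right) \left(-3\right) T = \left(-17\right) \left(-3\right) 39 = 51 \cdot 39 = 1989$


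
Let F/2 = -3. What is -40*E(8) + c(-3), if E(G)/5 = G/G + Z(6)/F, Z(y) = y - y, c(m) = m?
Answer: -203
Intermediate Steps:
F = -6 (F = 2*(-3) = -6)
Z(y) = 0
E(G) = 5 (E(G) = 5*(G/G + 0/(-6)) = 5*(1 + 0*(-1/6)) = 5*(1 + 0) = 5*1 = 5)
-40*E(8) + c(-3) = -40*5 - 3 = -200 - 3 = -203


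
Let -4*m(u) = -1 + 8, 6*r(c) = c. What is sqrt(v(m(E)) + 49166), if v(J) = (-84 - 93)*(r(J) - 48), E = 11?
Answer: 87*sqrt(122)/4 ≈ 240.24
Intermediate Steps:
r(c) = c/6
m(u) = -7/4 (m(u) = -(-1 + 8)/4 = -1/4*7 = -7/4)
v(J) = 8496 - 59*J/2 (v(J) = (-84 - 93)*(J/6 - 48) = -177*(-48 + J/6) = 8496 - 59*J/2)
sqrt(v(m(E)) + 49166) = sqrt((8496 - 59/2*(-7/4)) + 49166) = sqrt((8496 + 413/8) + 49166) = sqrt(68381/8 + 49166) = sqrt(461709/8) = 87*sqrt(122)/4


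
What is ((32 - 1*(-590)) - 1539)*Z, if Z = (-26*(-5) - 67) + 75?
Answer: -126546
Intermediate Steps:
Z = 138 (Z = (130 - 67) + 75 = 63 + 75 = 138)
((32 - 1*(-590)) - 1539)*Z = ((32 - 1*(-590)) - 1539)*138 = ((32 + 590) - 1539)*138 = (622 - 1539)*138 = -917*138 = -126546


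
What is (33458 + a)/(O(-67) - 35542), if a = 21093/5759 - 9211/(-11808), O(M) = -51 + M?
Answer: -2275522128869/2424961019520 ≈ -0.93837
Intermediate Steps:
a = 302112293/68002272 (a = 21093*(1/5759) - 9211*(-1/11808) = 21093/5759 + 9211/11808 = 302112293/68002272 ≈ 4.4427)
(33458 + a)/(O(-67) - 35542) = (33458 + 302112293/68002272)/((-51 - 67) - 35542) = 2275522128869/(68002272*(-118 - 35542)) = (2275522128869/68002272)/(-35660) = (2275522128869/68002272)*(-1/35660) = -2275522128869/2424961019520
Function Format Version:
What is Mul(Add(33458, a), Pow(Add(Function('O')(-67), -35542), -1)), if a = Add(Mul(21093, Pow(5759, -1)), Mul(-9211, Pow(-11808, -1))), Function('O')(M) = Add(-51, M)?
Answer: Rational(-2275522128869, 2424961019520) ≈ -0.93837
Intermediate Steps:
a = Rational(302112293, 68002272) (a = Add(Mul(21093, Rational(1, 5759)), Mul(-9211, Rational(-1, 11808))) = Add(Rational(21093, 5759), Rational(9211, 11808)) = Rational(302112293, 68002272) ≈ 4.4427)
Mul(Add(33458, a), Pow(Add(Function('O')(-67), -35542), -1)) = Mul(Add(33458, Rational(302112293, 68002272)), Pow(Add(Add(-51, -67), -35542), -1)) = Mul(Rational(2275522128869, 68002272), Pow(Add(-118, -35542), -1)) = Mul(Rational(2275522128869, 68002272), Pow(-35660, -1)) = Mul(Rational(2275522128869, 68002272), Rational(-1, 35660)) = Rational(-2275522128869, 2424961019520)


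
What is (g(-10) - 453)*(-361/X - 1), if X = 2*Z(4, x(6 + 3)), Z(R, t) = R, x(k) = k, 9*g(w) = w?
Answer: 167567/8 ≈ 20946.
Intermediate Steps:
g(w) = w/9
X = 8 (X = 2*4 = 8)
(g(-10) - 453)*(-361/X - 1) = ((⅑)*(-10) - 453)*(-361/8 - 1) = (-10/9 - 453)*(-361*⅛ - 1) = -4087*(-361/8 - 1)/9 = -4087/9*(-369/8) = 167567/8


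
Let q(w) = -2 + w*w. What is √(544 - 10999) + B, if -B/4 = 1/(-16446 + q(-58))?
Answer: 1/3271 + I*√10455 ≈ 0.00030572 + 102.25*I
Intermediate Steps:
q(w) = -2 + w²
B = 1/3271 (B = -4/(-16446 + (-2 + (-58)²)) = -4/(-16446 + (-2 + 3364)) = -4/(-16446 + 3362) = -4/(-13084) = -4*(-1/13084) = 1/3271 ≈ 0.00030572)
√(544 - 10999) + B = √(544 - 10999) + 1/3271 = √(-10455) + 1/3271 = I*√10455 + 1/3271 = 1/3271 + I*√10455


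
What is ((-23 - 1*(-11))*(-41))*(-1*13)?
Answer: -6396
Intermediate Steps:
((-23 - 1*(-11))*(-41))*(-1*13) = ((-23 + 11)*(-41))*(-13) = -12*(-41)*(-13) = 492*(-13) = -6396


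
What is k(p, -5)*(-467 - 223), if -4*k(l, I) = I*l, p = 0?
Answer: 0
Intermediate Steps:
k(l, I) = -I*l/4
k(p, -5)*(-467 - 223) = (-1/4*(-5)*0)*(-467 - 223) = 0*(-690) = 0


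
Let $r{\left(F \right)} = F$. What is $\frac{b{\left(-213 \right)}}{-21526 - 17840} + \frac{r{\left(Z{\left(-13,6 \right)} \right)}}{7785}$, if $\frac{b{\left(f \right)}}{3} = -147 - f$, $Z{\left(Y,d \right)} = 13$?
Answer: $- \frac{6356}{1891755} \approx -0.0033598$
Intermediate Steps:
$b{\left(f \right)} = -441 - 3 f$ ($b{\left(f \right)} = 3 \left(-147 - f\right) = -441 - 3 f$)
$\frac{b{\left(-213 \right)}}{-21526 - 17840} + \frac{r{\left(Z{\left(-13,6 \right)} \right)}}{7785} = \frac{-441 - -639}{-21526 - 17840} + \frac{13}{7785} = \frac{-441 + 639}{-21526 - 17840} + 13 \cdot \frac{1}{7785} = \frac{198}{-39366} + \frac{13}{7785} = 198 \left(- \frac{1}{39366}\right) + \frac{13}{7785} = - \frac{11}{2187} + \frac{13}{7785} = - \frac{6356}{1891755}$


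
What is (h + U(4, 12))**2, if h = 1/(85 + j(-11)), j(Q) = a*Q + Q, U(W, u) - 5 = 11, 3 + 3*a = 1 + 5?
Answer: 1018081/3969 ≈ 256.51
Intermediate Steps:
a = 1 (a = -1 + (1 + 5)/3 = -1 + (1/3)*6 = -1 + 2 = 1)
U(W, u) = 16 (U(W, u) = 5 + 11 = 16)
j(Q) = 2*Q (j(Q) = 1*Q + Q = Q + Q = 2*Q)
h = 1/63 (h = 1/(85 + 2*(-11)) = 1/(85 - 22) = 1/63 ≈ 0.015873)
(h + U(4, 12))**2 = (1/63 + 16)**2 = (1009/63)**2 = 1018081/3969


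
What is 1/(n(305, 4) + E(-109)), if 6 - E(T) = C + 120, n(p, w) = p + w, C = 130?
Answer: 1/65 ≈ 0.015385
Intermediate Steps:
E(T) = -244 (E(T) = 6 - (130 + 120) = 6 - 1*250 = 6 - 250 = -244)
1/(n(305, 4) + E(-109)) = 1/((305 + 4) - 244) = 1/(309 - 244) = 1/65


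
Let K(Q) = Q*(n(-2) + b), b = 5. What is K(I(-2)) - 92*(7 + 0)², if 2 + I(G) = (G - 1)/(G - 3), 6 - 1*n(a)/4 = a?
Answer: -22799/5 ≈ -4559.8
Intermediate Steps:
n(a) = 24 - 4*a
I(G) = -2 + (-1 + G)/(-3 + G) (I(G) = -2 + (G - 1)/(G - 3) = -2 + (-1 + G)/(-3 + G))
K(Q) = 37*Q (K(Q) = Q*((24 - 4*(-2)) + 5) = Q*((24 + 8) + 5) = Q*(32 + 5) = Q*37 = 37*Q)
K(I(-2)) - 92*(7 + 0)² = 37*((5 - 1*(-2))/(-3 - 2)) - 92*(7 + 0)² = 37*((5 + 2)/(-5)) - 92*7² = 37*(-⅕*7) - 92*49 = 37*(-7/5) - 4508 = -259/5 - 4508 = -22799/5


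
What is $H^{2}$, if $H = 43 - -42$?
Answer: $7225$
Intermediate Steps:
$H = 85$ ($H = 43 + 42 = 85$)
$H^{2} = 85^{2} = 7225$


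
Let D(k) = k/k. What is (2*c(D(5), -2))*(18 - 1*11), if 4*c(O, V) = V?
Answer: -7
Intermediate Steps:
D(k) = 1
c(O, V) = V/4
(2*c(D(5), -2))*(18 - 1*11) = (2*((1/4)*(-2)))*(18 - 1*11) = (2*(-1/2))*(18 - 11) = -1*7 = -7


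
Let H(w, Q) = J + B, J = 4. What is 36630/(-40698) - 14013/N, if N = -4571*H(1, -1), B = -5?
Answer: -5855054/1476433 ≈ -3.9657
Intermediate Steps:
H(w, Q) = -1 (H(w, Q) = 4 - 5 = -1)
N = 4571 (N = -4571*(-1) = 4571)
36630/(-40698) - 14013/N = 36630/(-40698) - 14013/4571 = 36630*(-1/40698) - 14013*1/4571 = -2035/2261 - 14013/4571 = -5855054/1476433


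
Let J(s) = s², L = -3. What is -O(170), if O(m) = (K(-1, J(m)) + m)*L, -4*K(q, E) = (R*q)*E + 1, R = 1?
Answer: 88737/4 ≈ 22184.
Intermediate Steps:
K(q, E) = -¼ - E*q/4 (K(q, E) = -((1*q)*E + 1)/4 = -(q*E + 1)/4 = -(E*q + 1)/4 = -(1 + E*q)/4 = -¼ - E*q/4)
O(m) = ¾ - 3*m - 3*m²/4 (O(m) = ((-¼ - ¼*m²*(-1)) + m)*(-3) = ((-¼ + m²/4) + m)*(-3) = (-¼ + m + m²/4)*(-3) = ¾ - 3*m - 3*m²/4)
-O(170) = -(¾ - 3*170 - ¾*170²) = -(¾ - 510 - ¾*28900) = -(¾ - 510 - 21675) = -1*(-88737/4) = 88737/4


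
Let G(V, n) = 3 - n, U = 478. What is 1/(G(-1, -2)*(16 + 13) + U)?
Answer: 1/623 ≈ 0.0016051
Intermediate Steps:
1/(G(-1, -2)*(16 + 13) + U) = 1/((3 - 1*(-2))*(16 + 13) + 478) = 1/((3 + 2)*29 + 478) = 1/(5*29 + 478) = 1/(145 + 478) = 1/623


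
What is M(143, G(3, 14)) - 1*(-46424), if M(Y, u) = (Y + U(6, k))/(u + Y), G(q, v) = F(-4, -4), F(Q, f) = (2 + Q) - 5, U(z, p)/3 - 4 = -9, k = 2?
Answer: 789224/17 ≈ 46425.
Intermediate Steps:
U(z, p) = -15 (U(z, p) = 12 + 3*(-9) = 12 - 27 = -15)
F(Q, f) = -3 + Q
G(q, v) = -7 (G(q, v) = -3 - 4 = -7)
M(Y, u) = (-15 + Y)/(Y + u) (M(Y, u) = (Y - 15)/(u + Y) = (-15 + Y)/(Y + u))
M(143, G(3, 14)) - 1*(-46424) = (-15 + 143)/(143 - 7) - 1*(-46424) = 128/136 + 46424 = (1/136)*128 + 46424 = 16/17 + 46424 = 789224/17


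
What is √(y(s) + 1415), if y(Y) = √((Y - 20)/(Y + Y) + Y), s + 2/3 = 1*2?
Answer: √(12735 + 3*I*√51)/3 ≈ 37.617 + 0.031641*I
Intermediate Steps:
s = 4/3 (s = -⅔ + 1*2 = -⅔ + 2 = 4/3 ≈ 1.3333)
y(Y) = √(Y + (-20 + Y)/(2*Y)) (y(Y) = √((-20 + Y)/((2*Y)) + Y) = √((-20 + Y)*(1/(2*Y)) + Y) = √((-20 + Y)/(2*Y) + Y) = √(Y + (-20 + Y)/(2*Y)))
√(y(s) + 1415) = √(√(2 - 40/4/3 + 4*(4/3))/2 + 1415) = √(√(2 - 40*¾ + 16/3)/2 + 1415) = √(√(2 - 30 + 16/3)/2 + 1415) = √(√(-68/3)/2 + 1415) = √((2*I*√51/3)/2 + 1415) = √(I*√51/3 + 1415) = √(1415 + I*√51/3)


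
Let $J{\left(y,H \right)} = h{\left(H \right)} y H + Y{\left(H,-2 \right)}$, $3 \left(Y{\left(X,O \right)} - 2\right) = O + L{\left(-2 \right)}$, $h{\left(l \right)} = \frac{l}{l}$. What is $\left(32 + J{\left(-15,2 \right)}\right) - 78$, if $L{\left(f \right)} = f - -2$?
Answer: $- \frac{224}{3} \approx -74.667$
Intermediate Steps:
$L{\left(f \right)} = 2 + f$ ($L{\left(f \right)} = f + 2 = 2 + f$)
$h{\left(l \right)} = 1$
$Y{\left(X,O \right)} = 2 + \frac{O}{3}$ ($Y{\left(X,O \right)} = 2 + \frac{O + \left(2 - 2\right)}{3} = 2 + \frac{O + 0}{3} = 2 + \frac{O}{3}$)
$J{\left(y,H \right)} = \frac{4}{3} + H y$ ($J{\left(y,H \right)} = 1 y H + \left(2 + \frac{1}{3} \left(-2\right)\right) = y H + \left(2 - \frac{2}{3}\right) = H y + \frac{4}{3} = \frac{4}{3} + H y$)
$\left(32 + J{\left(-15,2 \right)}\right) - 78 = \left(32 + \left(\frac{4}{3} + 2 \left(-15\right)\right)\right) - 78 = \left(32 + \left(\frac{4}{3} - 30\right)\right) - 78 = \left(32 - \frac{86}{3}\right) - 78 = \frac{10}{3} - 78 = - \frac{224}{3}$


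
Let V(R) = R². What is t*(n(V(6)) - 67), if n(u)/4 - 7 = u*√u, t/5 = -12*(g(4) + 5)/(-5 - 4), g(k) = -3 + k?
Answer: 33000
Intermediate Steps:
t = 40 (t = 5*(-12*((-3 + 4) + 5)/(-5 - 4)) = 5*(-12*(1 + 5)/(-9)) = 5*(-72*(-1)/9) = 5*(-12*(-⅔)) = 5*8 = 40)
n(u) = 28 + 4*u^(3/2) (n(u) = 28 + 4*(u*√u) = 28 + 4*u^(3/2))
t*(n(V(6)) - 67) = 40*((28 + 4*(6²)^(3/2)) - 67) = 40*((28 + 4*36^(3/2)) - 67) = 40*((28 + 4*216) - 67) = 40*((28 + 864) - 67) = 40*(892 - 67) = 40*825 = 33000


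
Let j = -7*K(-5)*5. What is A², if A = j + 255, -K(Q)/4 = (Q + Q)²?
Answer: 203205025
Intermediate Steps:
K(Q) = -16*Q² (K(Q) = -4*(Q + Q)² = -4*4*Q² = -16*Q²)
j = 14000 (j = -(-112)*(-5)²*5 = -(-112)*25*5 = -7*(-400)*5 = 2800*5 = 14000)
A = 14255 (A = 14000 + 255 = 14255)
A² = 14255² = 203205025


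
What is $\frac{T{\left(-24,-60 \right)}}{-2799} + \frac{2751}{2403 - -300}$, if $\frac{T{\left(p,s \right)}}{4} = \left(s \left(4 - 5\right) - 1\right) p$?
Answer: $\frac{2556649}{840633} \approx 3.0413$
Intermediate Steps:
$T{\left(p,s \right)} = 4 p \left(-1 - s\right)$ ($T{\left(p,s \right)} = 4 \left(s \left(4 - 5\right) - 1\right) p = 4 \left(s \left(-1\right) - 1\right) p = 4 \left(- s - 1\right) p = 4 \left(-1 - s\right) p = 4 p \left(-1 - s\right)$)
$\frac{T{\left(-24,-60 \right)}}{-2799} + \frac{2751}{2403 - -300} = \frac{\left(-4\right) \left(-24\right) \left(1 - 60\right)}{-2799} + \frac{2751}{2403 - -300} = \left(-4\right) \left(-24\right) \left(-59\right) \left(- \frac{1}{2799}\right) + \frac{2751}{2403 + 300} = \left(-5664\right) \left(- \frac{1}{2799}\right) + \frac{2751}{2703} = \frac{1888}{933} + 2751 \cdot \frac{1}{2703} = \frac{1888}{933} + \frac{917}{901} = \frac{2556649}{840633}$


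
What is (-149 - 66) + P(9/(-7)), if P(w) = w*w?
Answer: -10454/49 ≈ -213.35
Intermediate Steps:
P(w) = w²
(-149 - 66) + P(9/(-7)) = (-149 - 66) + (9/(-7))² = -215 + (9*(-⅐))² = -215 + (-9/7)² = -215 + 81/49 = -10454/49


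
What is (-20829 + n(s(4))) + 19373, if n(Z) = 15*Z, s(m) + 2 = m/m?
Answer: -1471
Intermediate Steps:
s(m) = -1 (s(m) = -2 + m/m = -2 + 1 = -1)
(-20829 + n(s(4))) + 19373 = (-20829 + 15*(-1)) + 19373 = (-20829 - 15) + 19373 = -20844 + 19373 = -1471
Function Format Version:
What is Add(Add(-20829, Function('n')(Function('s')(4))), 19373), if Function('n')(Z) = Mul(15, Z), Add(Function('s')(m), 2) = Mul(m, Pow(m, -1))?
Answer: -1471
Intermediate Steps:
Function('s')(m) = -1 (Function('s')(m) = Add(-2, Mul(m, Pow(m, -1))) = Add(-2, 1) = -1)
Add(Add(-20829, Function('n')(Function('s')(4))), 19373) = Add(Add(-20829, Mul(15, -1)), 19373) = Add(Add(-20829, -15), 19373) = Add(-20844, 19373) = -1471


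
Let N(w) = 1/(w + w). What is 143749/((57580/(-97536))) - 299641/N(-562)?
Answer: 4844680211564/14395 ≈ 3.3655e+8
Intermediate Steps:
N(w) = 1/(2*w)
143749/((57580/(-97536))) - 299641/N(-562) = 143749/((57580/(-97536))) - 299641/((½)/(-562)) = 143749/((57580*(-1/97536))) - 299641/((½)*(-1/562)) = 143749/(-14395/24384) - 299641/(-1/1124) = 143749*(-24384/14395) - 299641*(-1124) = -3505175616/14395 + 336796484 = 4844680211564/14395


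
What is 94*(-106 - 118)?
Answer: -21056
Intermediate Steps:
94*(-106 - 118) = 94*(-224) = -21056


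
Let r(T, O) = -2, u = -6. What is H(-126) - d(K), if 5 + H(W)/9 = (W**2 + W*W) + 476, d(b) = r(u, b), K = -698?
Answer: 290009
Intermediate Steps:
d(b) = -2
H(W) = 4239 + 18*W**2 (H(W) = -45 + 9*((W**2 + W*W) + 476) = -45 + 9*((W**2 + W**2) + 476) = -45 + 9*(2*W**2 + 476) = -45 + 9*(476 + 2*W**2) = -45 + (4284 + 18*W**2) = 4239 + 18*W**2)
H(-126) - d(K) = (4239 + 18*(-126)**2) - 1*(-2) = (4239 + 18*15876) + 2 = (4239 + 285768) + 2 = 290007 + 2 = 290009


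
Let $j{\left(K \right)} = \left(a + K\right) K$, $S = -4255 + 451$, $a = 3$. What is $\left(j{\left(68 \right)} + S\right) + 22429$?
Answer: $23453$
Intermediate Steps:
$S = -3804$
$j{\left(K \right)} = K \left(3 + K\right)$ ($j{\left(K \right)} = \left(3 + K\right) K = K \left(3 + K\right)$)
$\left(j{\left(68 \right)} + S\right) + 22429 = \left(68 \left(3 + 68\right) - 3804\right) + 22429 = \left(68 \cdot 71 - 3804\right) + 22429 = \left(4828 - 3804\right) + 22429 = 1024 + 22429 = 23453$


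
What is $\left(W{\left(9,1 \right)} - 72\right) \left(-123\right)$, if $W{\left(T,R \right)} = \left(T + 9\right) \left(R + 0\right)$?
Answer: $6642$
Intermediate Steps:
$W{\left(T,R \right)} = R \left(9 + T\right)$ ($W{\left(T,R \right)} = \left(9 + T\right) R = R \left(9 + T\right)$)
$\left(W{\left(9,1 \right)} - 72\right) \left(-123\right) = \left(1 \left(9 + 9\right) - 72\right) \left(-123\right) = \left(1 \cdot 18 - 72\right) \left(-123\right) = \left(18 - 72\right) \left(-123\right) = \left(-54\right) \left(-123\right) = 6642$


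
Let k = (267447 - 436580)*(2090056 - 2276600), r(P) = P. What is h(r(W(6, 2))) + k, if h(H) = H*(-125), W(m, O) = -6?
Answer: 31550747102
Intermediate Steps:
h(H) = -125*H
k = 31550746352 (k = -169133*(-186544) = 31550746352)
h(r(W(6, 2))) + k = -125*(-6) + 31550746352 = 750 + 31550746352 = 31550747102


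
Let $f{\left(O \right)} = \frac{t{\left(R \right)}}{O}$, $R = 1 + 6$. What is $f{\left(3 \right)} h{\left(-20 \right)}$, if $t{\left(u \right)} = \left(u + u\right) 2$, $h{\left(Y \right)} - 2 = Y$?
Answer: $-168$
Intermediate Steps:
$R = 7$
$h{\left(Y \right)} = 2 + Y$
$t{\left(u \right)} = 4 u$ ($t{\left(u \right)} = 2 u 2 = 4 u$)
$f{\left(O \right)} = \frac{28}{O}$ ($f{\left(O \right)} = \frac{4 \cdot 7}{O} = \frac{28}{O}$)
$f{\left(3 \right)} h{\left(-20 \right)} = \frac{28}{3} \left(2 - 20\right) = 28 \cdot \frac{1}{3} \left(-18\right) = \frac{28}{3} \left(-18\right) = -168$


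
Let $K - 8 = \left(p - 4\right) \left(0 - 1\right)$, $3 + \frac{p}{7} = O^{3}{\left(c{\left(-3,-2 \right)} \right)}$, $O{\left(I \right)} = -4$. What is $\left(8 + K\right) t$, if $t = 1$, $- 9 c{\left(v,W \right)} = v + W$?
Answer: $489$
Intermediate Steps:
$c{\left(v,W \right)} = - \frac{W}{9} - \frac{v}{9}$ ($c{\left(v,W \right)} = - \frac{v + W}{9} = - \frac{W + v}{9} = - \frac{W}{9} - \frac{v}{9}$)
$p = -469$ ($p = -21 + 7 \left(-4\right)^{3} = -21 + 7 \left(-64\right) = -21 - 448 = -469$)
$K = 481$ ($K = 8 + \left(-469 - 4\right) \left(0 - 1\right) = 8 - -473 = 8 + 473 = 481$)
$\left(8 + K\right) t = \left(8 + 481\right) 1 = 489 \cdot 1 = 489$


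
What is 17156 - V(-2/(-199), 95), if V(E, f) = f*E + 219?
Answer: 3370273/199 ≈ 16936.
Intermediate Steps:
V(E, f) = 219 + E*f (V(E, f) = E*f + 219 = 219 + E*f)
17156 - V(-2/(-199), 95) = 17156 - (219 - 2/(-199)*95) = 17156 - (219 - 2*(-1/199)*95) = 17156 - (219 + (2/199)*95) = 17156 - (219 + 190/199) = 17156 - 1*43771/199 = 17156 - 43771/199 = 3370273/199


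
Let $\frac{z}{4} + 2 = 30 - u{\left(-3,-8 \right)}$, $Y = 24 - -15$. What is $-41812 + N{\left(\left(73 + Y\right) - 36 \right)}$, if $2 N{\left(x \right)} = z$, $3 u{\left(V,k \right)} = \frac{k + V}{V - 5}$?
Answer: $- \frac{501083}{12} \approx -41757.0$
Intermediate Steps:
$u{\left(V,k \right)} = \frac{V + k}{3 \left(-5 + V\right)}$ ($u{\left(V,k \right)} = \frac{\left(k + V\right) \frac{1}{V - 5}}{3} = \frac{\left(V + k\right) \frac{1}{-5 + V}}{3} = \frac{\frac{1}{-5 + V} \left(V + k\right)}{3} = \frac{V + k}{3 \left(-5 + V\right)}$)
$Y = 39$ ($Y = 24 + 15 = 39$)
$z = \frac{661}{6}$ ($z = -8 + 4 \left(30 - \frac{-3 - 8}{3 \left(-5 - 3\right)}\right) = -8 + 4 \left(30 - \frac{1}{3} \frac{1}{-8} \left(-11\right)\right) = -8 + 4 \left(30 - \frac{1}{3} \left(- \frac{1}{8}\right) \left(-11\right)\right) = -8 + 4 \left(30 - \frac{11}{24}\right) = -8 + 4 \cdot \frac{709}{24} = -8 + \frac{709}{6} = \frac{661}{6} \approx 110.17$)
$N{\left(x \right)} = \frac{661}{12}$ ($N{\left(x \right)} = \frac{1}{2} \cdot \frac{661}{6} = \frac{661}{12}$)
$-41812 + N{\left(\left(73 + Y\right) - 36 \right)} = -41812 + \frac{661}{12} = - \frac{501083}{12}$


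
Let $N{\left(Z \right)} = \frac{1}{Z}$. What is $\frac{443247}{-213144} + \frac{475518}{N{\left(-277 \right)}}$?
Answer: $- \frac{9358335141077}{71048} \approx -1.3172 \cdot 10^{8}$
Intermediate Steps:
$\frac{443247}{-213144} + \frac{475518}{N{\left(-277 \right)}} = \frac{443247}{-213144} + \frac{475518}{\frac{1}{-277}} = 443247 \left(- \frac{1}{213144}\right) + \frac{475518}{- \frac{1}{277}} = - \frac{147749}{71048} + 475518 \left(-277\right) = - \frac{147749}{71048} - 131718486 = - \frac{9358335141077}{71048}$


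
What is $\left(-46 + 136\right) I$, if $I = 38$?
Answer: $3420$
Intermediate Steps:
$\left(-46 + 136\right) I = \left(-46 + 136\right) 38 = 90 \cdot 38 = 3420$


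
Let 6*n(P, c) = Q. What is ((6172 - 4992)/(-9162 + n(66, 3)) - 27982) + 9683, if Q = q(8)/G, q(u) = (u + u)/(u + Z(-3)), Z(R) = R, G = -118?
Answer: -74188090063/4054187 ≈ -18299.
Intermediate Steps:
q(u) = 2*u/(-3 + u) (q(u) = (u + u)/(u - 3) = (2*u)/(-3 + u) = 2*u/(-3 + u))
Q = -8/295 (Q = (2*8/(-3 + 8))/(-118) = (2*8/5)*(-1/118) = (2*8*(⅕))*(-1/118) = (16/5)*(-1/118) = -8/295 ≈ -0.027119)
n(P, c) = -4/885 (n(P, c) = (⅙)*(-8/295) = -4/885)
((6172 - 4992)/(-9162 + n(66, 3)) - 27982) + 9683 = ((6172 - 4992)/(-9162 - 4/885) - 27982) + 9683 = (1180/(-8108374/885) - 27982) + 9683 = (1180*(-885/8108374) - 27982) + 9683 = (-522150/4054187 - 27982) + 9683 = -113444782784/4054187 + 9683 = -74188090063/4054187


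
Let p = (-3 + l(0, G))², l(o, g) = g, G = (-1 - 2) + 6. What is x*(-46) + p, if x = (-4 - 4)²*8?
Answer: -23552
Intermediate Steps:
x = 512 (x = (-8)²*8 = 64*8 = 512)
G = 3 (G = -3 + 6 = 3)
p = 0 (p = (-3 + 3)² = 0² = 0)
x*(-46) + p = 512*(-46) + 0 = -23552 + 0 = -23552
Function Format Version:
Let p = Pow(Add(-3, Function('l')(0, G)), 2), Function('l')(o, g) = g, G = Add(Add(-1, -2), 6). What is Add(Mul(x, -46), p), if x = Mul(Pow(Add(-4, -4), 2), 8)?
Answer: -23552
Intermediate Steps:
x = 512 (x = Mul(Pow(-8, 2), 8) = Mul(64, 8) = 512)
G = 3 (G = Add(-3, 6) = 3)
p = 0 (p = Pow(Add(-3, 3), 2) = Pow(0, 2) = 0)
Add(Mul(x, -46), p) = Add(Mul(512, -46), 0) = Add(-23552, 0) = -23552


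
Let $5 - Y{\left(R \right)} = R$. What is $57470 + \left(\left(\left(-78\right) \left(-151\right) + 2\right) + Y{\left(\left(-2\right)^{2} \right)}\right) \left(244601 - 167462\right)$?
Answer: $908832029$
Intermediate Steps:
$Y{\left(R \right)} = 5 - R$
$57470 + \left(\left(\left(-78\right) \left(-151\right) + 2\right) + Y{\left(\left(-2\right)^{2} \right)}\right) \left(244601 - 167462\right) = 57470 + \left(\left(\left(-78\right) \left(-151\right) + 2\right) + \left(5 - \left(-2\right)^{2}\right)\right) \left(244601 - 167462\right) = 57470 + \left(\left(11778 + 2\right) + \left(5 - 4\right)\right) 77139 = 57470 + \left(11780 + \left(5 - 4\right)\right) 77139 = 57470 + \left(11780 + 1\right) 77139 = 57470 + 11781 \cdot 77139 = 57470 + 908774559 = 908832029$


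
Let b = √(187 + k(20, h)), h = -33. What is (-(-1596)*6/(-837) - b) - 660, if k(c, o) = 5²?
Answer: -62444/93 - 2*√53 ≈ -686.00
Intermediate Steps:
k(c, o) = 25
b = 2*√53 (b = √(187 + 25) = √212 = 2*√53 ≈ 14.560)
(-(-1596)*6/(-837) - b) - 660 = (-(-1596)*6/(-837) - 2*√53) - 660 = (-399*(-24)*(-1/837) - 2*√53) - 660 = (9576*(-1/837) - 2*√53) - 660 = (-1064/93 - 2*√53) - 660 = -62444/93 - 2*√53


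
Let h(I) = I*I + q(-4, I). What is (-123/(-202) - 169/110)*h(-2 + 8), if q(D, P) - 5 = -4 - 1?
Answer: -185472/5555 ≈ -33.388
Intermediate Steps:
q(D, P) = 0 (q(D, P) = 5 + (-4 - 1) = 5 - 5 = 0)
h(I) = I² (h(I) = I*I + 0 = I² + 0 = I²)
(-123/(-202) - 169/110)*h(-2 + 8) = (-123/(-202) - 169/110)*(-2 + 8)² = (-123*(-1/202) - 169*1/110)*6² = (123/202 - 169/110)*36 = -5152/5555*36 = -185472/5555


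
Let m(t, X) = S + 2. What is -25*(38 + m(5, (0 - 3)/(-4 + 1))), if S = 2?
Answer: -1050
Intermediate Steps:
m(t, X) = 4 (m(t, X) = 2 + 2 = 4)
-25*(38 + m(5, (0 - 3)/(-4 + 1))) = -25*(38 + 4) = -25*42 = -1050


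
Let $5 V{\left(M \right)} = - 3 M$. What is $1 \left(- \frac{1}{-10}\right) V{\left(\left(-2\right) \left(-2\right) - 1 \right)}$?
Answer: $- \frac{9}{50} \approx -0.18$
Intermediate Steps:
$V{\left(M \right)} = - \frac{3 M}{5}$ ($V{\left(M \right)} = \frac{\left(-3\right) M}{5} = - \frac{3 M}{5}$)
$1 \left(- \frac{1}{-10}\right) V{\left(\left(-2\right) \left(-2\right) - 1 \right)} = 1 \left(- \frac{1}{-10}\right) \left(- \frac{3 \left(\left(-2\right) \left(-2\right) - 1\right)}{5}\right) = 1 \left(\left(-1\right) \left(- \frac{1}{10}\right)\right) \left(- \frac{3 \left(4 - 1\right)}{5}\right) = 1 \cdot \frac{1}{10} \left(\left(- \frac{3}{5}\right) 3\right) = \frac{1}{10} \left(- \frac{9}{5}\right) = - \frac{9}{50}$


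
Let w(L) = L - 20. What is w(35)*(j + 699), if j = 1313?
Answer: 30180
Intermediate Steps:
w(L) = -20 + L
w(35)*(j + 699) = (-20 + 35)*(1313 + 699) = 15*2012 = 30180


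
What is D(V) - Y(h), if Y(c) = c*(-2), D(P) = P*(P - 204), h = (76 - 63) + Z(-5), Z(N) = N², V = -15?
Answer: 3361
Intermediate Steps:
h = 38 (h = (76 - 63) + (-5)² = 13 + 25 = 38)
D(P) = P*(-204 + P)
Y(c) = -2*c
D(V) - Y(h) = -15*(-204 - 15) - (-2)*38 = -15*(-219) - 1*(-76) = 3285 + 76 = 3361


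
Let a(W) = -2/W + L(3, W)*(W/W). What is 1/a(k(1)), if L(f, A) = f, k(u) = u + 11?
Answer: 6/17 ≈ 0.35294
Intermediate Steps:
k(u) = 11 + u
a(W) = 3 - 2/W (a(W) = -2/W + 3*(W/W) = -2/W + 3*1 = -2/W + 3 = 3 - 2/W)
1/a(k(1)) = 1/(3 - 2/(11 + 1)) = 1/(3 - 2/12) = 1/(3 - 2*1/12) = 1/(3 - 1/6) = 1/(17/6) = 6/17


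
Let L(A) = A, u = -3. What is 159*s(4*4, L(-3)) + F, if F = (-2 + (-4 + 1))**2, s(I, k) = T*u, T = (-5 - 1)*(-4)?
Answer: -11423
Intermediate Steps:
T = 24 (T = -6*(-4) = 24)
s(I, k) = -72 (s(I, k) = 24*(-3) = -72)
F = 25 (F = (-2 - 3)**2 = (-5)**2 = 25)
159*s(4*4, L(-3)) + F = 159*(-72) + 25 = -11448 + 25 = -11423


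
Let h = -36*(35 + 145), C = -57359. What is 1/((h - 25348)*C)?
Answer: 1/1825622252 ≈ 5.4776e-10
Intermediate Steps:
h = -6480 (h = -36*180 = -6480)
1/((h - 25348)*C) = 1/(-6480 - 25348*(-57359)) = -1/57359/(-31828) = -1/31828*(-1/57359) = 1/1825622252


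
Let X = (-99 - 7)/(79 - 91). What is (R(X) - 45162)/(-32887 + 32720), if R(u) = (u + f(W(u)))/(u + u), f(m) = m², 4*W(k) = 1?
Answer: 38296949/141616 ≈ 270.43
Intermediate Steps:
W(k) = ¼ (W(k) = (¼)*1 = ¼)
X = 53/6 (X = -106/(-12) = -106*(-1/12) = 53/6 ≈ 8.8333)
R(u) = (1/16 + u)/(2*u) (R(u) = (u + (¼)²)/(u + u) = (u + 1/16)/((2*u)) = (1/16 + u)*(1/(2*u)) = (1/16 + u)/(2*u))
(R(X) - 45162)/(-32887 + 32720) = ((1 + 16*(53/6))/(32*(53/6)) - 45162)/(-32887 + 32720) = ((1/32)*(6/53)*(1 + 424/3) - 45162)/(-167) = ((1/32)*(6/53)*(427/3) - 45162)*(-1/167) = (427/848 - 45162)*(-1/167) = -38296949/848*(-1/167) = 38296949/141616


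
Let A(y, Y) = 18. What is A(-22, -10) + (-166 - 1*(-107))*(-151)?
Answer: 8927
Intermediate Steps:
A(-22, -10) + (-166 - 1*(-107))*(-151) = 18 + (-166 - 1*(-107))*(-151) = 18 + (-166 + 107)*(-151) = 18 - 59*(-151) = 18 + 8909 = 8927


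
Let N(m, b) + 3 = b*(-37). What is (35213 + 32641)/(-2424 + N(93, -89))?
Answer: 33927/433 ≈ 78.353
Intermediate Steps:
N(m, b) = -3 - 37*b (N(m, b) = -3 + b*(-37) = -3 - 37*b)
(35213 + 32641)/(-2424 + N(93, -89)) = (35213 + 32641)/(-2424 + (-3 - 37*(-89))) = 67854/(-2424 + (-3 + 3293)) = 67854/(-2424 + 3290) = 67854/866 = 67854*(1/866) = 33927/433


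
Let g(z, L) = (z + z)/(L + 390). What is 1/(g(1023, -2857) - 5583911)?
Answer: -2467/13775510483 ≈ -1.7909e-7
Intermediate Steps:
g(z, L) = 2*z/(390 + L) (g(z, L) = (2*z)/(390 + L) = 2*z/(390 + L))
1/(g(1023, -2857) - 5583911) = 1/(2*1023/(390 - 2857) - 5583911) = 1/(2*1023/(-2467) - 5583911) = 1/(2*1023*(-1/2467) - 5583911) = 1/(-2046/2467 - 5583911) = 1/(-13775510483/2467) = -2467/13775510483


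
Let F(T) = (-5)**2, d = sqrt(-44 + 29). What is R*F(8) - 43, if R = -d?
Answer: -43 - 25*I*sqrt(15) ≈ -43.0 - 96.825*I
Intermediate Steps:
d = I*sqrt(15) (d = sqrt(-15) = I*sqrt(15) ≈ 3.873*I)
F(T) = 25
R = -I*sqrt(15) ≈ -3.873*I
R*F(8) - 43 = -I*sqrt(15)*25 - 43 = -25*I*sqrt(15) - 43 = -43 - 25*I*sqrt(15)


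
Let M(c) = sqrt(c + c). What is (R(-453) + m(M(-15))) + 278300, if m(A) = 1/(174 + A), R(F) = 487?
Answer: 1408153166/5051 - I*sqrt(30)/30306 ≈ 2.7879e+5 - 0.00018073*I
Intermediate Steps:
M(c) = sqrt(2)*sqrt(c) (M(c) = sqrt(2*c) = sqrt(2)*sqrt(c))
(R(-453) + m(M(-15))) + 278300 = (487 + 1/(174 + sqrt(2)*sqrt(-15))) + 278300 = (487 + 1/(174 + sqrt(2)*(I*sqrt(15)))) + 278300 = (487 + 1/(174 + I*sqrt(30))) + 278300 = 278787 + 1/(174 + I*sqrt(30))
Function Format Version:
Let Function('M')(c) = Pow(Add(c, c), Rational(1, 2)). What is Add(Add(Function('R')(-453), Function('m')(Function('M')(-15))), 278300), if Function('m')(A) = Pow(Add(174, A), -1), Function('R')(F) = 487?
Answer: Add(Rational(1408153166, 5051), Mul(Rational(-1, 30306), I, Pow(30, Rational(1, 2)))) ≈ Add(2.7879e+5, Mul(-0.00018073, I))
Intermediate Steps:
Function('M')(c) = Mul(Pow(2, Rational(1, 2)), Pow(c, Rational(1, 2))) (Function('M')(c) = Pow(Mul(2, c), Rational(1, 2)) = Mul(Pow(2, Rational(1, 2)), Pow(c, Rational(1, 2))))
Add(Add(Function('R')(-453), Function('m')(Function('M')(-15))), 278300) = Add(Add(487, Pow(Add(174, Mul(Pow(2, Rational(1, 2)), Pow(-15, Rational(1, 2)))), -1)), 278300) = Add(Add(487, Pow(Add(174, Mul(Pow(2, Rational(1, 2)), Mul(I, Pow(15, Rational(1, 2))))), -1)), 278300) = Add(Add(487, Pow(Add(174, Mul(I, Pow(30, Rational(1, 2)))), -1)), 278300) = Add(278787, Pow(Add(174, Mul(I, Pow(30, Rational(1, 2)))), -1))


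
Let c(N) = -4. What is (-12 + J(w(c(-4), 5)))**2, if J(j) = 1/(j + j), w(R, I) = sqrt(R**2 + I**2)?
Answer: (984 - sqrt(41))**2/6724 ≈ 142.13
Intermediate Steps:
w(R, I) = sqrt(I**2 + R**2)
J(j) = 1/(2*j)
(-12 + J(w(c(-4), 5)))**2 = (-12 + 1/(2*(sqrt(5**2 + (-4)**2))))**2 = (-12 + 1/(2*(sqrt(25 + 16))))**2 = (-12 + 1/(2*(sqrt(41))))**2 = (-12 + (sqrt(41)/41)/2)**2 = (-12 + sqrt(41)/82)**2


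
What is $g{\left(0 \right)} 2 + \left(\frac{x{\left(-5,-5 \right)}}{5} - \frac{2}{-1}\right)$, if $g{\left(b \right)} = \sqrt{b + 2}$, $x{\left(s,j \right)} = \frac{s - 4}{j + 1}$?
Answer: $\frac{49}{20} + 2 \sqrt{2} \approx 5.2784$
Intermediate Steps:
$x{\left(s,j \right)} = \frac{-4 + s}{1 + j}$
$g{\left(b \right)} = \sqrt{2 + b}$
$g{\left(0 \right)} 2 + \left(\frac{x{\left(-5,-5 \right)}}{5} - \frac{2}{-1}\right) = \sqrt{2 + 0} \cdot 2 + \left(\frac{\frac{1}{1 - 5} \left(-4 - 5\right)}{5} - \frac{2}{-1}\right) = \sqrt{2} \cdot 2 + \left(\frac{1}{-4} \left(-9\right) \frac{1}{5} - -2\right) = 2 \sqrt{2} + \left(\left(- \frac{1}{4}\right) \left(-9\right) \frac{1}{5} + 2\right) = 2 \sqrt{2} + \left(\frac{9}{4} \cdot \frac{1}{5} + 2\right) = 2 \sqrt{2} + \left(\frac{9}{20} + 2\right) = 2 \sqrt{2} + \frac{49}{20} = \frac{49}{20} + 2 \sqrt{2}$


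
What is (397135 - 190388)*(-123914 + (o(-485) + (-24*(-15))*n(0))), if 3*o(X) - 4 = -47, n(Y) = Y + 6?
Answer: -75525712835/3 ≈ -2.5175e+10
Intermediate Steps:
n(Y) = 6 + Y
o(X) = -43/3 (o(X) = 4/3 + (⅓)*(-47) = 4/3 - 47/3 = -43/3)
(397135 - 190388)*(-123914 + (o(-485) + (-24*(-15))*n(0))) = (397135 - 190388)*(-123914 + (-43/3 + (-24*(-15))*(6 + 0))) = 206747*(-123914 + (-43/3 + 360*6)) = 206747*(-123914 + (-43/3 + 2160)) = 206747*(-123914 + 6437/3) = 206747*(-365305/3) = -75525712835/3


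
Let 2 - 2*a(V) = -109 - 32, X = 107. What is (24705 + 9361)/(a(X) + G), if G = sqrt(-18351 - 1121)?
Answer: 9742876/98337 - 545056*I*sqrt(1217)/98337 ≈ 99.076 - 193.36*I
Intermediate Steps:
a(V) = 143/2 (a(V) = 1 - (-109 - 32)/2 = 1 - 1/2*(-141) = 1 + 141/2 = 143/2)
G = 4*I*sqrt(1217) (G = sqrt(-19472) = 4*I*sqrt(1217) ≈ 139.54*I)
(24705 + 9361)/(a(X) + G) = (24705 + 9361)/(143/2 + 4*I*sqrt(1217)) = 34066/(143/2 + 4*I*sqrt(1217))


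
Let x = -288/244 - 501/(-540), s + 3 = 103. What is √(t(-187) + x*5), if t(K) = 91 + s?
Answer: √25416443/366 ≈ 13.775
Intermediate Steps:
s = 100 (s = -3 + 103 = 100)
t(K) = 191 (t(K) = 91 + 100 = 191)
x = -2773/10980 (x = -288*1/244 - 501*(-1/540) = -72/61 + 167/180 = -2773/10980 ≈ -0.25255)
√(t(-187) + x*5) = √(191 - 2773/10980*5) = √(191 - 2773/2196) = √(416663/2196) = √25416443/366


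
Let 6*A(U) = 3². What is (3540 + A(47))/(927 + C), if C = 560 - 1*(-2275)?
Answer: 787/836 ≈ 0.94139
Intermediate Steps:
C = 2835 (C = 560 + 2275 = 2835)
A(U) = 3/2 (A(U) = (⅙)*3² = (⅙)*9 = 3/2)
(3540 + A(47))/(927 + C) = (3540 + 3/2)/(927 + 2835) = (7083/2)/3762 = (7083/2)*(1/3762) = 787/836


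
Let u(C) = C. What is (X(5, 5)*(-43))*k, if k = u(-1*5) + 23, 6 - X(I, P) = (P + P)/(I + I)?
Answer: -3870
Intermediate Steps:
X(I, P) = 6 - P/I (X(I, P) = 6 - (P + P)/(I + I) = 6 - 2*P/(2*I) = 6 - 2*P*1/(2*I) = 6 - P/I)
k = 18 (k = -1*5 + 23 = -5 + 23 = 18)
(X(5, 5)*(-43))*k = ((6 - 1*5/5)*(-43))*18 = ((6 - 1*5*⅕)*(-43))*18 = ((6 - 1)*(-43))*18 = (5*(-43))*18 = -215*18 = -3870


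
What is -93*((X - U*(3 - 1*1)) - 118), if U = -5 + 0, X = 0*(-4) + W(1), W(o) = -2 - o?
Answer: 10323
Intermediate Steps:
X = -3 (X = 0*(-4) + (-2 - 1*1) = 0 + (-2 - 1) = 0 - 3 = -3)
U = -5
-93*((X - U*(3 - 1*1)) - 118) = -93*((-3 - (-5)*(3 - 1*1)) - 118) = -93*((-3 - (-5)*(3 - 1)) - 118) = -93*((-3 - (-5)*2) - 118) = -93*((-3 - 1*(-10)) - 118) = -93*((-3 + 10) - 118) = -93*(7 - 118) = -93*(-111) = 10323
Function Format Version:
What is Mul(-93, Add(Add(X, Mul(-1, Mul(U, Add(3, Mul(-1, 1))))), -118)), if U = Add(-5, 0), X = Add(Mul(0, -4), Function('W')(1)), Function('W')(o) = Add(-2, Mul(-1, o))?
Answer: 10323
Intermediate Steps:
X = -3 (X = Add(Mul(0, -4), Add(-2, Mul(-1, 1))) = Add(0, Add(-2, -1)) = Add(0, -3) = -3)
U = -5
Mul(-93, Add(Add(X, Mul(-1, Mul(U, Add(3, Mul(-1, 1))))), -118)) = Mul(-93, Add(Add(-3, Mul(-1, Mul(-5, Add(3, Mul(-1, 1))))), -118)) = Mul(-93, Add(Add(-3, Mul(-1, Mul(-5, Add(3, -1)))), -118)) = Mul(-93, Add(Add(-3, Mul(-1, Mul(-5, 2))), -118)) = Mul(-93, Add(Add(-3, Mul(-1, -10)), -118)) = Mul(-93, Add(Add(-3, 10), -118)) = Mul(-93, Add(7, -118)) = Mul(-93, -111) = 10323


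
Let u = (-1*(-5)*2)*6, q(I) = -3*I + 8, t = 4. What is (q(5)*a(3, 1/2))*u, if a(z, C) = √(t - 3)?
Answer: -420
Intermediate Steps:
a(z, C) = 1 (a(z, C) = √(4 - 3) = √1 = 1)
q(I) = 8 - 3*I
u = 60 (u = (5*2)*6 = 10*6 = 60)
(q(5)*a(3, 1/2))*u = ((8 - 3*5)*1)*60 = ((8 - 15)*1)*60 = -7*1*60 = -7*60 = -420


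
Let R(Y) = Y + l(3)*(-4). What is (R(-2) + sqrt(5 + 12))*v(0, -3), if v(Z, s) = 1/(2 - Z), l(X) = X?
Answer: -7 + sqrt(17)/2 ≈ -4.9384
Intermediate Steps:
R(Y) = -12 + Y (R(Y) = Y + 3*(-4) = Y - 12 = -12 + Y)
(R(-2) + sqrt(5 + 12))*v(0, -3) = ((-12 - 2) + sqrt(5 + 12))*(-1/(-2 + 0)) = (-14 + sqrt(17))*(-1/(-2)) = (-14 + sqrt(17))*(-1*(-1/2)) = (-14 + sqrt(17))*(1/2) = -7 + sqrt(17)/2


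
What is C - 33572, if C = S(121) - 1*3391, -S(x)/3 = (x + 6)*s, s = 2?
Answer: -37725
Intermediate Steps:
S(x) = -36 - 6*x (S(x) = -3*(x + 6)*2 = -3*(6 + x)*2 = -3*(12 + 2*x) = -36 - 6*x)
C = -4153 (C = (-36 - 6*121) - 1*3391 = (-36 - 726) - 3391 = -762 - 3391 = -4153)
C - 33572 = -4153 - 33572 = -37725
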